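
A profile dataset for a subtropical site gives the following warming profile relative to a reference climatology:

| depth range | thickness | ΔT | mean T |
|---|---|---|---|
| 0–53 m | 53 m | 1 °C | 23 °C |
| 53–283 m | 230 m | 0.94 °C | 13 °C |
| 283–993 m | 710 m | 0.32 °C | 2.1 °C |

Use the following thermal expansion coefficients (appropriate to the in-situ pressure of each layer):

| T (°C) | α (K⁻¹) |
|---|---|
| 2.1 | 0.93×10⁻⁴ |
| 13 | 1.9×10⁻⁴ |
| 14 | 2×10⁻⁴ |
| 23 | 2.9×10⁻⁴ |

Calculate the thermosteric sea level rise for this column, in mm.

Layer 1 at 23 °C → α = 2.9×10⁻⁴ K⁻¹
Layer 2 at 13 °C → α = 1.9×10⁻⁴ K⁻¹
Layer 3 at 2.1 °C → α = 0.93×10⁻⁴ K⁻¹
Layer 1: 1 × 53 × 2.9×10⁻⁴ = 0.01537 m
1.9×10⁻⁴ × 0.94 × 230 = 0.041078 m
0.93×10⁻⁴ × 0.32 × 710 = 0.0211296 m
Δh = 0.01537 + 0.041078 + 0.0211296 = 0.0775776 m ≈ 78 mm

78 mm of thermosteric rise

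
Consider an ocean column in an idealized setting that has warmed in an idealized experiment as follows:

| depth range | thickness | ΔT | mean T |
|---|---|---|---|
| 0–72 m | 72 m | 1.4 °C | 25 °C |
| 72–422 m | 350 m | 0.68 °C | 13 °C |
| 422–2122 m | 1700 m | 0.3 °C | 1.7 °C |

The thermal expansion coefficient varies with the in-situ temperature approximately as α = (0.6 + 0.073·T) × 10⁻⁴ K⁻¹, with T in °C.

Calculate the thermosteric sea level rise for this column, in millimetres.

about 98.2 mm

Layer 1: α = (0.6 + 0.073×25)×10⁻⁴ = 2.425×10⁻⁴ K⁻¹
Layer 2: α = (0.6 + 0.073×13)×10⁻⁴ = 1.549×10⁻⁴ K⁻¹
Layer 3: α = (0.6 + 0.073×1.7)×10⁻⁴ = 0.7241×10⁻⁴ K⁻¹
Layer 1: 1.4 × 2.425×10⁻⁴ × 72 = 0.024444 m
350 × 1.549×10⁻⁴ × 0.68 = 0.0368662 m
Layer 3: 0.7241×10⁻⁴ × 0.3 × 1700 = 0.0369291 m
Δh = 0.024444 + 0.0368662 + 0.0369291 = 0.0982393 m ≈ 98.2 mm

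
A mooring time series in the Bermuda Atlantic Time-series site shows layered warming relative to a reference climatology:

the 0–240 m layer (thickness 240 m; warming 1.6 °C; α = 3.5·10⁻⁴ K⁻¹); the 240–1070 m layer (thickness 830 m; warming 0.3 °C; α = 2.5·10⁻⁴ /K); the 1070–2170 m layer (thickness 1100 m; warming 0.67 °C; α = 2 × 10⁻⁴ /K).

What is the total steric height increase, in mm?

Δh ≈ 344 mm

240 × 1.6 × 3.5×10⁻⁴ = 0.13440 m
830 × 0.3 × 2.5×10⁻⁴ = 0.06225 m
Layer 3: 0.67 × 1100 × 2×10⁻⁴ = 0.14740 m
Δh = 0.13440 + 0.06225 + 0.14740 = 0.34405 m ≈ 344 mm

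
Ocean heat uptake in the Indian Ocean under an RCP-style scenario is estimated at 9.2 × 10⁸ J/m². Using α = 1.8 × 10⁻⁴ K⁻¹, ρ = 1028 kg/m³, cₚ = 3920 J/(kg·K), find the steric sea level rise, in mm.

Δh = 41 mm

Δh = αQ/(ρcₚ) = 1.8×10⁻⁴ × 9.2×10⁸ / (1028 × 3920) ≈ 0.041094 m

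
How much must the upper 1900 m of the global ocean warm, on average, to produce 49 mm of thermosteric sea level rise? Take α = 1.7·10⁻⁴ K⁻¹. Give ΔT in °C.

ΔT = Δh/(αH) = 0.049 / (1.7×10⁻⁴ × 1900) ≈ 0.1517 °C

ΔT ≈ 0.15 °C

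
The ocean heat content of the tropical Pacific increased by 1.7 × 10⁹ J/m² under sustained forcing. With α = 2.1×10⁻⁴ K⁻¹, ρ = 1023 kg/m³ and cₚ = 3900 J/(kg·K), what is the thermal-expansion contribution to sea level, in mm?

about 89.5 mm

Δh = αQ/(ρcₚ) = 2.1×10⁻⁴ × 1.7×10⁹ / (1023 × 3900) ≈ 0.08948 m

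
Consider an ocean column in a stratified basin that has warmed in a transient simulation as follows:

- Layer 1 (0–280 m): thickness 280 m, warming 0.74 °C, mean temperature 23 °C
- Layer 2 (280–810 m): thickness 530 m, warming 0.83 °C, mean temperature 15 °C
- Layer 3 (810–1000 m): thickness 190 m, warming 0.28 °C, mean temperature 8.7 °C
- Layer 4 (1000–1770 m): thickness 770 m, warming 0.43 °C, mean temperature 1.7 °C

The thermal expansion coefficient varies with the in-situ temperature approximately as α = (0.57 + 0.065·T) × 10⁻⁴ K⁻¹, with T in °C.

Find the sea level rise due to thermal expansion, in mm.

Layer 1: α = (0.57 + 0.065×23)×10⁻⁴ = 2.065×10⁻⁴ K⁻¹
Layer 2: α = (0.57 + 0.065×15)×10⁻⁴ = 1.545×10⁻⁴ K⁻¹
Layer 3: α = (0.57 + 0.065×8.7)×10⁻⁴ = 1.1355×10⁻⁴ K⁻¹
Layer 4: α = (0.57 + 0.065×1.7)×10⁻⁴ = 0.6805×10⁻⁴ K⁻¹
0–280 m: 0.74 × 2.065×10⁻⁴ × 280 = 0.0427868 m
Layer 2: 0.83 × 530 × 1.545×10⁻⁴ = 0.06796455 m
0.28 × 190 × 1.1355×10⁻⁴ = 0.00604086 m
0.6805×10⁻⁴ × 0.43 × 770 = 0.022531355 m
Δh = 0.0427868 + 0.06796455 + 0.00604086 + 0.022531355 = 0.139323565 m

140 mm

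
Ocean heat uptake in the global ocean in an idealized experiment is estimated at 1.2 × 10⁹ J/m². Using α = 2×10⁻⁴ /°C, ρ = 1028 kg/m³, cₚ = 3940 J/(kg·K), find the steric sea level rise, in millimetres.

Δh = αQ/(ρcₚ) = 2×10⁻⁴ × 1.2×10⁹ / (1028 × 3940) ≈ 0.059255 m

Δh ≈ 59.3 mm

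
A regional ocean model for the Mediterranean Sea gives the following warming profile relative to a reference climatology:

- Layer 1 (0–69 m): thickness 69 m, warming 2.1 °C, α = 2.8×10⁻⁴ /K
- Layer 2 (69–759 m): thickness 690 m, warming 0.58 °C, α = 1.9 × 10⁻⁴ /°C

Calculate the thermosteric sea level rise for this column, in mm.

Layer 1: 2.1 × 2.8×10⁻⁴ × 69 = 0.040572 m
1.9×10⁻⁴ × 690 × 0.58 = 0.076038 m
Δh = 0.040572 + 0.076038 = 0.11661 m

Δh = 117 mm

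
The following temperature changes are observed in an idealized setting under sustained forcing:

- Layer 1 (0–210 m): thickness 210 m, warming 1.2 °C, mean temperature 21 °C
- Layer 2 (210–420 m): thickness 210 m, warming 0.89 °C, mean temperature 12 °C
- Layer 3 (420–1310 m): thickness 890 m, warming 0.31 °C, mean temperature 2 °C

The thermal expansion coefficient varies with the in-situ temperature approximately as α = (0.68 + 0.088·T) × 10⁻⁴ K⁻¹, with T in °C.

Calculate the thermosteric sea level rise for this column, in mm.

Layer 1: α = (0.68 + 0.088×21)×10⁻⁴ = 2.528×10⁻⁴ K⁻¹
Layer 2: α = (0.68 + 0.088×12)×10⁻⁴ = 1.736×10⁻⁴ K⁻¹
Layer 3: α = (0.68 + 0.088×2)×10⁻⁴ = 0.856×10⁻⁴ K⁻¹
Layer 1: 2.528×10⁻⁴ × 1.2 × 210 = 0.0637056 m
210–420 m: 0.89 × 1.736×10⁻⁴ × 210 = 0.03244584 m
420–1310 m: 0.31 × 0.856×10⁻⁴ × 890 = 0.02361704 m
Δh = 0.0637056 + 0.03244584 + 0.02361704 = 0.11976848 m

about 120 mm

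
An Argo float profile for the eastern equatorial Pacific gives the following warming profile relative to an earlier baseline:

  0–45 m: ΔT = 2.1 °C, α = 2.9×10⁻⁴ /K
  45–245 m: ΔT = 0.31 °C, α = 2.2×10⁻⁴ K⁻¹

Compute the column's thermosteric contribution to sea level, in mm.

Δh = 41 mm

45 × 2.1 × 2.9×10⁻⁴ = 0.027405 m
2.2×10⁻⁴ × 200 × 0.31 = 0.01364 m
Δh = 0.027405 + 0.01364 = 0.041045 m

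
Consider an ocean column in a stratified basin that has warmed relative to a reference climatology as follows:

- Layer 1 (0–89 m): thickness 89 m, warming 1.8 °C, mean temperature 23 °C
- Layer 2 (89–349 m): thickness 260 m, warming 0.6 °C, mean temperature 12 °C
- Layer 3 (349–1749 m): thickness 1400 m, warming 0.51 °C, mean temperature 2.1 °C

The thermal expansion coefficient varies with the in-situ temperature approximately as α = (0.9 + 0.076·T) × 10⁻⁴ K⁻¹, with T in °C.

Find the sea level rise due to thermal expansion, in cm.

14.6 cm of thermosteric rise

Layer 1: α = (0.9 + 0.076×23)×10⁻⁴ = 2.648×10⁻⁴ K⁻¹
Layer 2: α = (0.9 + 0.076×12)×10⁻⁴ = 1.812×10⁻⁴ K⁻¹
Layer 3: α = (0.9 + 0.076×2.1)×10⁻⁴ = 1.0596×10⁻⁴ K⁻¹
0–89 m: 89 × 1.8 × 2.648×10⁻⁴ = 0.04242096 m
0.6 × 1.812×10⁻⁴ × 260 = 0.0282672 m
349–1749 m: 1.0596×10⁻⁴ × 1400 × 0.51 = 0.07565544 m
Δh = 0.04242096 + 0.0282672 + 0.07565544 = 0.1463436 m ≈ 14.6 cm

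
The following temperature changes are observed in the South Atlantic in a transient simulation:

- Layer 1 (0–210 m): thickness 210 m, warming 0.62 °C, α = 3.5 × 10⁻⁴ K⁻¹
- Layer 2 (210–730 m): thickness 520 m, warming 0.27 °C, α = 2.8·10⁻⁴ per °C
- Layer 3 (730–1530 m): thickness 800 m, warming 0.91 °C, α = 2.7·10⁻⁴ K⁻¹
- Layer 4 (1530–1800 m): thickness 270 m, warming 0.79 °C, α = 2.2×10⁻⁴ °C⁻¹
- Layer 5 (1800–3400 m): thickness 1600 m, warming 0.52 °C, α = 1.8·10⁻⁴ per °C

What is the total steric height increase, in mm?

478 mm

0–210 m: 0.62 × 210 × 3.5×10⁻⁴ = 0.04557 m
210–730 m: 520 × 0.27 × 2.8×10⁻⁴ = 0.039312 m
730–1530 m: 800 × 2.7×10⁻⁴ × 0.91 = 0.19656 m
1530–1800 m: 0.79 × 270 × 2.2×10⁻⁴ = 0.046926 m
Layer 5: 0.52 × 1.8×10⁻⁴ × 1600 = 0.14976 m
Δh = 0.04557 + 0.039312 + 0.19656 + 0.046926 + 0.14976 = 0.478128 m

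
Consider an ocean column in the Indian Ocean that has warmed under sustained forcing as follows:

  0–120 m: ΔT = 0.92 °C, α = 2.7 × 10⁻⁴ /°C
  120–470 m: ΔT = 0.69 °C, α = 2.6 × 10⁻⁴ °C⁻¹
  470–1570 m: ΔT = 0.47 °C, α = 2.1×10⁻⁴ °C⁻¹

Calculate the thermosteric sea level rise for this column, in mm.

about 201 mm

Layer 1: 2.7×10⁻⁴ × 120 × 0.92 = 0.029808 m
0.69 × 2.6×10⁻⁴ × 350 = 0.06279 m
470–1570 m: 2.1×10⁻⁴ × 1100 × 0.47 = 0.10857 m
Δh = 0.029808 + 0.06279 + 0.10857 = 0.201168 m ≈ 201 mm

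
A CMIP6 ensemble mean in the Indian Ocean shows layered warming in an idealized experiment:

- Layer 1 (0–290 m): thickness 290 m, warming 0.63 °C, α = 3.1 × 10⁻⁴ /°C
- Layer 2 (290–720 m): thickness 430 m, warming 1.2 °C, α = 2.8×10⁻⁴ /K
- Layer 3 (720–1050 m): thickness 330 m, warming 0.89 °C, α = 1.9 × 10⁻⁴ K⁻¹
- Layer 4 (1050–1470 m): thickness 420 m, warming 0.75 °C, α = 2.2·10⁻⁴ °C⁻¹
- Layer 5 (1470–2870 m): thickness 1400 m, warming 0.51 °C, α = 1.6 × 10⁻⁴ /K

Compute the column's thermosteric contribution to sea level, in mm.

Layer 1: 3.1×10⁻⁴ × 0.63 × 290 = 0.056637 m
Layer 2: 2.8×10⁻⁴ × 430 × 1.2 = 0.14448 m
720–1050 m: 0.89 × 330 × 1.9×10⁻⁴ = 0.055803 m
1050–1470 m: 2.2×10⁻⁴ × 0.75 × 420 = 0.06930 m
0.51 × 1.6×10⁻⁴ × 1400 = 0.11424 m
Δh = 0.056637 + 0.14448 + 0.055803 + 0.06930 + 0.11424 = 0.44046 m

about 440 mm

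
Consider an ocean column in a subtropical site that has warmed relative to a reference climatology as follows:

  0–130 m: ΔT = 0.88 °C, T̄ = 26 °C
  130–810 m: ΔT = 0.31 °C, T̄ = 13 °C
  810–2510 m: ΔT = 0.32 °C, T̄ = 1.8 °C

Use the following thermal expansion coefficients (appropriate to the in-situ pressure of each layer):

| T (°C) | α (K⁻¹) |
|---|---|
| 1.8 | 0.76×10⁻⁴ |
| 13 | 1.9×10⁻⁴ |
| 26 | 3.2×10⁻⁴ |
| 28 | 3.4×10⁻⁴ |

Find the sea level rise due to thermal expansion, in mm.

Layer 1 at 26 °C → α = 3.2×10⁻⁴ K⁻¹
Layer 2 at 13 °C → α = 1.9×10⁻⁴ K⁻¹
Layer 3 at 1.8 °C → α = 0.76×10⁻⁴ K⁻¹
3.2×10⁻⁴ × 0.88 × 130 = 0.036608 m
130–810 m: 0.31 × 1.9×10⁻⁴ × 680 = 0.040052 m
810–2510 m: 0.32 × 1700 × 0.76×10⁻⁴ = 0.041344 m
Δh = 0.036608 + 0.040052 + 0.041344 = 0.118004 m

about 120 mm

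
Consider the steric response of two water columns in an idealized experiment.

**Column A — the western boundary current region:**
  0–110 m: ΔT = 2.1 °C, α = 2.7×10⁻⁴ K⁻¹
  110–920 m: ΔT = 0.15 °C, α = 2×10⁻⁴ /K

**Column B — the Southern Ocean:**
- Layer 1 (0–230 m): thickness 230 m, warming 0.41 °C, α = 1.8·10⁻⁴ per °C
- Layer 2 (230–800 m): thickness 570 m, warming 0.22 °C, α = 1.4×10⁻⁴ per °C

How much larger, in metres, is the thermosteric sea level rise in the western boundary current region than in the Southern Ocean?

A 0–110 m: 2.1 × 2.7×10⁻⁴ × 110 = 0.06237 m
A 110–920 m: 810 × 2×10⁻⁴ × 0.15 = 0.02430 m
A total: 0.08667 m
B 0–230 m: 1.8×10⁻⁴ × 0.41 × 230 = 0.016974 m
B Layer 2: 570 × 1.4×10⁻⁴ × 0.22 = 0.017556 m
B total: 0.03453 m
Difference: 0.08667 − 0.03453 = 0.05214 m

Δh_A − Δh_B ≈ 0.0521 m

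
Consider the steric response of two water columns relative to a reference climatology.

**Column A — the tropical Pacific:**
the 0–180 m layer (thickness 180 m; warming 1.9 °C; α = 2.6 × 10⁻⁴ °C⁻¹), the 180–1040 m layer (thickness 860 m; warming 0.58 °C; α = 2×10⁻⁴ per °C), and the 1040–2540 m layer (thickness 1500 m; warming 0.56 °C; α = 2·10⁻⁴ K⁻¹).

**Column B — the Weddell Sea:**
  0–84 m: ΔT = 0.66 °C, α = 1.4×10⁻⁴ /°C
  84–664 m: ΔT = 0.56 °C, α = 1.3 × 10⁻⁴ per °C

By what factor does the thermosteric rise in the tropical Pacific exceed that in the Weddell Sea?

a factor of 7.1

A 180 × 1.9 × 2.6×10⁻⁴ = 0.08892 m
A Layer 2: 2×10⁻⁴ × 0.58 × 860 = 0.09976 m
A Layer 3: 0.56 × 1500 × 2×10⁻⁴ = 0.16800 m
A total: 0.35668 m
B Layer 1: 1.4×10⁻⁴ × 84 × 0.66 = 0.0077616 m
B 0.56 × 580 × 1.3×10⁻⁴ = 0.042224 m
B total: 0.0499856 m
Ratio: 0.35668 / 0.0499856 ≈ 7.136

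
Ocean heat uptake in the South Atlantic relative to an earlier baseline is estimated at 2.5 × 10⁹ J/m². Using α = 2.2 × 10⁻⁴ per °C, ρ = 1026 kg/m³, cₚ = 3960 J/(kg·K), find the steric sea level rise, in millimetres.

135 mm of thermosteric rise

Δh = αQ/(ρcₚ) = 2.2×10⁻⁴ × 2.5×10⁹ / (1026 × 3960) ≈ 0.13537 m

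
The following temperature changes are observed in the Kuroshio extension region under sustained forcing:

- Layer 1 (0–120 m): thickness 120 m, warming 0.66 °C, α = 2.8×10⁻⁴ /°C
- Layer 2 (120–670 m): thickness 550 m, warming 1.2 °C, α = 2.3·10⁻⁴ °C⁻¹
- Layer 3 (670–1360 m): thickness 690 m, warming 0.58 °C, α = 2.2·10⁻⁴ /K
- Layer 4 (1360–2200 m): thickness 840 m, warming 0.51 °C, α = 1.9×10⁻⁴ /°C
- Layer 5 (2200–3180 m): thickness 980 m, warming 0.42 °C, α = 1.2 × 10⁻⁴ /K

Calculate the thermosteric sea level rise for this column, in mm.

393 mm

0.66 × 120 × 2.8×10⁻⁴ = 0.022176 m
550 × 1.2 × 2.3×10⁻⁴ = 0.15180 m
Layer 3: 690 × 2.2×10⁻⁴ × 0.58 = 0.088044 m
Layer 4: 0.51 × 840 × 1.9×10⁻⁴ = 0.081396 m
1.2×10⁻⁴ × 980 × 0.42 = 0.049392 m
Δh = 0.022176 + 0.15180 + 0.088044 + 0.081396 + 0.049392 = 0.392808 m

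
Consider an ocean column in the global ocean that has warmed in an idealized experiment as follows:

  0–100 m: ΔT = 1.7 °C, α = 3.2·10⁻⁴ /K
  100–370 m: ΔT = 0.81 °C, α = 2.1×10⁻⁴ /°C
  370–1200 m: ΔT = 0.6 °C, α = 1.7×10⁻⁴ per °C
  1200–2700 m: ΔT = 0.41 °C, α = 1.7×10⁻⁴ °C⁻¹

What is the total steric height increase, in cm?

29.0 cm

100 × 1.7 × 3.2×10⁻⁴ = 0.05440 m
2.1×10⁻⁴ × 0.81 × 270 = 0.045927 m
1.7×10⁻⁴ × 830 × 0.6 = 0.08466 m
Layer 4: 0.41 × 1.7×10⁻⁴ × 1500 = 0.10455 m
Δh = 0.05440 + 0.045927 + 0.08466 + 0.10455 = 0.289537 m ≈ 29.0 cm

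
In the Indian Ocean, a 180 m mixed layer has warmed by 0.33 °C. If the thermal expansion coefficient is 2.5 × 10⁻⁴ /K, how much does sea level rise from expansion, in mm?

Δh = αΔT·H = 2.5×10⁻⁴ × 0.33 × 180 = 0.01485 m

14.9 mm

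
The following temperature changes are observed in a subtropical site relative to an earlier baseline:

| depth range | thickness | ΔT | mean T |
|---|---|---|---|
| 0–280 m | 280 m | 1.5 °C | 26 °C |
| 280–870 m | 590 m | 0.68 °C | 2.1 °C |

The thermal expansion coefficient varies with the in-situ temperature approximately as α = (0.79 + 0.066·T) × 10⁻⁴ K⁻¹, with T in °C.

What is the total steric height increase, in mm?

Δh = 143 mm

Layer 1: α = (0.79 + 0.066×26)×10⁻⁴ = 2.506×10⁻⁴ K⁻¹
Layer 2: α = (0.79 + 0.066×2.1)×10⁻⁴ = 0.9286×10⁻⁴ K⁻¹
2.506×10⁻⁴ × 280 × 1.5 = 0.105252 m
0.68 × 590 × 0.9286×10⁻⁴ = 0.037255432 m
Δh = 0.105252 + 0.037255432 = 0.142507432 m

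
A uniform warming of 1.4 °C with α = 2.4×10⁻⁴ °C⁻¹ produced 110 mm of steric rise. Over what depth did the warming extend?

H = Δh/(αΔT) = 0.11 / (2.4×10⁻⁴ × 1.4) ≈ 327.4 m

about 330 m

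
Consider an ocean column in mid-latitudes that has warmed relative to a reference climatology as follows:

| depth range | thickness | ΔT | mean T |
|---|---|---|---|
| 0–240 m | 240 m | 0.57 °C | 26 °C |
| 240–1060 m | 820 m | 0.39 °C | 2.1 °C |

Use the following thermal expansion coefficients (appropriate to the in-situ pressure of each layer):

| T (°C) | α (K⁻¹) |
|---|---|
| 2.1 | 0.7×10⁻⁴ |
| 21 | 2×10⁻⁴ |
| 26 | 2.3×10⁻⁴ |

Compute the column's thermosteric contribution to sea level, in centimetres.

Layer 1 at 26 °C → α = 2.3×10⁻⁴ K⁻¹
Layer 2 at 2.1 °C → α = 0.7×10⁻⁴ K⁻¹
0–240 m: 0.57 × 2.3×10⁻⁴ × 240 = 0.031464 m
0.39 × 820 × 0.7×10⁻⁴ = 0.022386 m
Δh = 0.031464 + 0.022386 = 0.05385 m

5.39 cm of thermosteric rise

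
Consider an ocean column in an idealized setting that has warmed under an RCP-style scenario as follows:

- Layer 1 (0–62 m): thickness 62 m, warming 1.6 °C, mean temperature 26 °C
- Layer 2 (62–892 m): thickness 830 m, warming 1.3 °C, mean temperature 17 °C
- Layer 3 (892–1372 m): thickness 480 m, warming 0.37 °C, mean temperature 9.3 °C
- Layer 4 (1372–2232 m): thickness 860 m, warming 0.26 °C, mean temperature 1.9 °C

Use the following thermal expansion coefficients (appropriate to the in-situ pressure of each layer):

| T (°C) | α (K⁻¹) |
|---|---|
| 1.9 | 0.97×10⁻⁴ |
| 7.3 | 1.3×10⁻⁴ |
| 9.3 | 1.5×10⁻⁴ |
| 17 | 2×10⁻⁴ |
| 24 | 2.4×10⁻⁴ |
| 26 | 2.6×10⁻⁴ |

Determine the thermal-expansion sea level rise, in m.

0.290 m of thermosteric rise

Layer 1 at 26 °C → α = 2.6×10⁻⁴ K⁻¹
Layer 2 at 17 °C → α = 2×10⁻⁴ K⁻¹
Layer 3 at 9.3 °C → α = 1.5×10⁻⁴ K⁻¹
Layer 4 at 1.9 °C → α = 0.97×10⁻⁴ K⁻¹
2.6×10⁻⁴ × 1.6 × 62 = 0.025792 m
62–892 m: 1.3 × 830 × 2×10⁻⁴ = 0.21580 m
Layer 3: 0.37 × 480 × 1.5×10⁻⁴ = 0.02664 m
Layer 4: 860 × 0.26 × 0.97×10⁻⁴ = 0.0216892 m
Δh = 0.025792 + 0.21580 + 0.02664 + 0.0216892 = 0.2899212 m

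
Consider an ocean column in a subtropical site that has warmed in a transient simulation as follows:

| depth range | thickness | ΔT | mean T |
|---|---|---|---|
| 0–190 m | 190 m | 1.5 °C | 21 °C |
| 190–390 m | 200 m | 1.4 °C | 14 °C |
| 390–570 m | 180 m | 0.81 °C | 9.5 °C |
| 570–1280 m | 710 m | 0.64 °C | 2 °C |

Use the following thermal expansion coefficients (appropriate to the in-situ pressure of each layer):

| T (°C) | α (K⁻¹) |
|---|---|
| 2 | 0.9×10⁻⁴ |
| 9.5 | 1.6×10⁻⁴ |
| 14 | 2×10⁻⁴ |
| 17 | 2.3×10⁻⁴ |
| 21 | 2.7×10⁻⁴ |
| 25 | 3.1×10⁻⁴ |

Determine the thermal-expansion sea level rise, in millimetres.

Layer 1 at 21 °C → α = 2.7×10⁻⁴ K⁻¹
Layer 2 at 14 °C → α = 2×10⁻⁴ K⁻¹
Layer 3 at 9.5 °C → α = 1.6×10⁻⁴ K⁻¹
Layer 4 at 2 °C → α = 0.9×10⁻⁴ K⁻¹
190 × 2.7×10⁻⁴ × 1.5 = 0.07695 m
190–390 m: 200 × 2×10⁻⁴ × 1.4 = 0.05600 m
Layer 3: 180 × 0.81 × 1.6×10⁻⁴ = 0.023328 m
Layer 4: 0.64 × 0.9×10⁻⁴ × 710 = 0.040896 m
Δh = 0.07695 + 0.05600 + 0.023328 + 0.040896 = 0.197174 m

197 mm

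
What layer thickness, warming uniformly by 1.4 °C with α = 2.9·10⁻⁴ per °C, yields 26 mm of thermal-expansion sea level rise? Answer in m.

64.0 m

H = Δh/(αΔT) = 0.026 / (2.9×10⁻⁴ × 1.4) ≈ 64.04 m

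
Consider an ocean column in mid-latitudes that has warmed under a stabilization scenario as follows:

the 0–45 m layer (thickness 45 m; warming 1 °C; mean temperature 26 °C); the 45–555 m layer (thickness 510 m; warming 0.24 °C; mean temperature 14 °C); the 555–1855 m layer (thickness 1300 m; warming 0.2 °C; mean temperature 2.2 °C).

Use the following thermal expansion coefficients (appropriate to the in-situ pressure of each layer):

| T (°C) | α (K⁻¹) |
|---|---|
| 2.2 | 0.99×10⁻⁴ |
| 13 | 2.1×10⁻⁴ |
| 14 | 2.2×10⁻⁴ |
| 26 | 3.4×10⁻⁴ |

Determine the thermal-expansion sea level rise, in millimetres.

Layer 1 at 26 °C → α = 3.4×10⁻⁴ K⁻¹
Layer 2 at 14 °C → α = 2.2×10⁻⁴ K⁻¹
Layer 3 at 2.2 °C → α = 0.99×10⁻⁴ K⁻¹
Layer 1: 45 × 3.4×10⁻⁴ × 1 = 0.01530 m
0.24 × 510 × 2.2×10⁻⁴ = 0.026928 m
0.2 × 1300 × 0.99×10⁻⁴ = 0.02574 m
Δh = 0.01530 + 0.026928 + 0.02574 = 0.067968 m ≈ 68.0 mm

68.0 mm of thermosteric rise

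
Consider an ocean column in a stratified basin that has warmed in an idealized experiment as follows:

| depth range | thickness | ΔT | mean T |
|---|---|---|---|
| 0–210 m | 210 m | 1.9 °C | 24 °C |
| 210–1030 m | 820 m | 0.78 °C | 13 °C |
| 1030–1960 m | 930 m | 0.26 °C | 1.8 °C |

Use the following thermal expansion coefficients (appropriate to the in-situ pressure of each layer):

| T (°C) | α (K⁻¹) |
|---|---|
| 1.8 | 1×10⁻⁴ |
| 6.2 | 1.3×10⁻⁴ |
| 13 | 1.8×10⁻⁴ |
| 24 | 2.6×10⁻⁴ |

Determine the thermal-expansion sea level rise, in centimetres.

Δh ≈ 24 cm

Layer 1 at 24 °C → α = 2.6×10⁻⁴ K⁻¹
Layer 2 at 13 °C → α = 1.8×10⁻⁴ K⁻¹
Layer 3 at 1.8 °C → α = 1×10⁻⁴ K⁻¹
1.9 × 210 × 2.6×10⁻⁴ = 0.10374 m
Layer 2: 0.78 × 820 × 1.8×10⁻⁴ = 0.115128 m
930 × 1×10⁻⁴ × 0.26 = 0.02418 m
Δh = 0.10374 + 0.115128 + 0.02418 = 0.243048 m ≈ 24 cm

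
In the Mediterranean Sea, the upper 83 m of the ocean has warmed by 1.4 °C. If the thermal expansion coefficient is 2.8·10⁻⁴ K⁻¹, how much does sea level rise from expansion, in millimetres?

Δh ≈ 33 mm

Δh = αΔT·H = 2.8×10⁻⁴ × 1.4 × 83 = 0.032536 m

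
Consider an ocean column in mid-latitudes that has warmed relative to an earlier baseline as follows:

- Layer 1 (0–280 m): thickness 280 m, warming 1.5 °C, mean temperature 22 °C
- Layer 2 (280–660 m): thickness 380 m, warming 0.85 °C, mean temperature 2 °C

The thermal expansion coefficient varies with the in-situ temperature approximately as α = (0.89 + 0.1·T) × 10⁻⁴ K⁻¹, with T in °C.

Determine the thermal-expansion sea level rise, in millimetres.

Layer 1: α = (0.89 + 0.1×22)×10⁻⁴ = 3.09×10⁻⁴ K⁻¹
Layer 2: α = (0.89 + 0.1×2)×10⁻⁴ = 1.09×10⁻⁴ K⁻¹
3.09×10⁻⁴ × 1.5 × 280 = 0.12978 m
280–660 m: 0.85 × 380 × 1.09×10⁻⁴ = 0.035207 m
Δh = 0.12978 + 0.035207 = 0.164987 m

160 mm of thermosteric rise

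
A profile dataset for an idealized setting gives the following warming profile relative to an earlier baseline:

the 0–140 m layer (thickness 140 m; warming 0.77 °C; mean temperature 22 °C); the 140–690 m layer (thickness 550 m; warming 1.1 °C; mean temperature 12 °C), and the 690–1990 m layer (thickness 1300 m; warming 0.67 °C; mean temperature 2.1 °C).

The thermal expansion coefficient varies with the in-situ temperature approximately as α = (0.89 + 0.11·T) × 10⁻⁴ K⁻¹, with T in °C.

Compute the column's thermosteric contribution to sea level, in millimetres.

Layer 1: α = (0.89 + 0.11×22)×10⁻⁴ = 3.31×10⁻⁴ K⁻¹
Layer 2: α = (0.89 + 0.11×12)×10⁻⁴ = 2.21×10⁻⁴ K⁻¹
Layer 3: α = (0.89 + 0.11×2.1)×10⁻⁴ = 1.121×10⁻⁴ K⁻¹
0–140 m: 3.31×10⁻⁴ × 0.77 × 140 = 0.0356818 m
Layer 2: 1.1 × 550 × 2.21×10⁻⁴ = 0.133705 m
690–1990 m: 1.121×10⁻⁴ × 1300 × 0.67 = 0.0976391 m
Δh = 0.0356818 + 0.133705 + 0.0976391 = 0.2670259 m ≈ 270 mm

Δh ≈ 270 mm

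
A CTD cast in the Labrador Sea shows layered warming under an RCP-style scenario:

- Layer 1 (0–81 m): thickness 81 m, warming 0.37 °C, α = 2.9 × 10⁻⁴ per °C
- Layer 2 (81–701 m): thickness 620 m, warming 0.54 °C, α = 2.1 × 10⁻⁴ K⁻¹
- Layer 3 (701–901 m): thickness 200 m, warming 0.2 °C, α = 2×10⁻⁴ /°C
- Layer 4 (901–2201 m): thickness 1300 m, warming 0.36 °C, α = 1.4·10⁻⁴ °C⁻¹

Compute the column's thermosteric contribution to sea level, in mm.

Layer 1: 2.9×10⁻⁴ × 0.37 × 81 = 0.0086913 m
2.1×10⁻⁴ × 620 × 0.54 = 0.070308 m
Layer 3: 200 × 2×10⁻⁴ × 0.2 = 0.00800 m
901–2201 m: 0.36 × 1.4×10⁻⁴ × 1300 = 0.06552 m
Δh = 0.0086913 + 0.070308 + 0.00800 + 0.06552 = 0.1525193 m

Δh ≈ 153 mm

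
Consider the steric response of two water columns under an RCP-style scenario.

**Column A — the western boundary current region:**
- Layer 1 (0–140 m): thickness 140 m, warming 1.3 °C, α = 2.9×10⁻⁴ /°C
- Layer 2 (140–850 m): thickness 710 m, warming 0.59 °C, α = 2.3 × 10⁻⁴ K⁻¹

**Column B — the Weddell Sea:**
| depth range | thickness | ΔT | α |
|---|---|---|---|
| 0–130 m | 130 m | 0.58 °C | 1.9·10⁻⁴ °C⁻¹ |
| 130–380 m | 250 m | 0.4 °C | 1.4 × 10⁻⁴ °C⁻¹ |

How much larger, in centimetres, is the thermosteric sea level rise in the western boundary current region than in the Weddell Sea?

A 1.3 × 2.9×10⁻⁴ × 140 = 0.05278 m
A 0.59 × 2.3×10⁻⁴ × 710 = 0.096347 m
A total: 0.149127 m
B 0–130 m: 0.58 × 1.9×10⁻⁴ × 130 = 0.014326 m
B Layer 2: 1.4×10⁻⁴ × 0.4 × 250 = 0.01400 m
B total: 0.028326 m
Difference: 0.149127 − 0.028326 = 0.120801 m

12 cm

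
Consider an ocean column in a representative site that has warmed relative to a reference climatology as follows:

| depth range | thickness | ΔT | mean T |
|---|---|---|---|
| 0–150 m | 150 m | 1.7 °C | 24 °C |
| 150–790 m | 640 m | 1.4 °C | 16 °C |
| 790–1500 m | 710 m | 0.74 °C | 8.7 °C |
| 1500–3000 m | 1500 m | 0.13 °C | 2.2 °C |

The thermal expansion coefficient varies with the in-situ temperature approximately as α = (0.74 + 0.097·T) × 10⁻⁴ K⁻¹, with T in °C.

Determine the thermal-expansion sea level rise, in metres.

Layer 1: α = (0.74 + 0.097×24)×10⁻⁴ = 3.068×10⁻⁴ K⁻¹
Layer 2: α = (0.74 + 0.097×16)×10⁻⁴ = 2.292×10⁻⁴ K⁻¹
Layer 3: α = (0.74 + 0.097×8.7)×10⁻⁴ = 1.5839×10⁻⁴ K⁻¹
Layer 4: α = (0.74 + 0.097×2.2)×10⁻⁴ = 0.9534×10⁻⁴ K⁻¹
0–150 m: 3.068×10⁻⁴ × 150 × 1.7 = 0.078234 m
Layer 2: 640 × 1.4 × 2.292×10⁻⁴ = 0.2053632 m
Layer 3: 0.74 × 710 × 1.5839×10⁻⁴ = 0.083218106 m
1500 × 0.9534×10⁻⁴ × 0.13 = 0.0185913 m
Δh = 0.078234 + 0.2053632 + 0.083218106 + 0.0185913 = 0.385406606 m

0.385 m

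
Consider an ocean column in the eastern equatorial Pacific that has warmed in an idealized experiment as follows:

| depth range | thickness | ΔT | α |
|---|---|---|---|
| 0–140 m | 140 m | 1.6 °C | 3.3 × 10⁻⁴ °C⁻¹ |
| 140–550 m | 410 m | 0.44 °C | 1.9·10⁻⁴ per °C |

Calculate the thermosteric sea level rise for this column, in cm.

11 cm of thermosteric rise

0–140 m: 1.6 × 3.3×10⁻⁴ × 140 = 0.07392 m
0.44 × 1.9×10⁻⁴ × 410 = 0.034276 m
Δh = 0.07392 + 0.034276 = 0.108196 m ≈ 11 cm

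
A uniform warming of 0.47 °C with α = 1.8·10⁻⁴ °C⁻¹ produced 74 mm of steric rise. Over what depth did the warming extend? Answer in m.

875 m

H = Δh/(αΔT) = 0.074 / (1.8×10⁻⁴ × 0.47) ≈ 874.7 m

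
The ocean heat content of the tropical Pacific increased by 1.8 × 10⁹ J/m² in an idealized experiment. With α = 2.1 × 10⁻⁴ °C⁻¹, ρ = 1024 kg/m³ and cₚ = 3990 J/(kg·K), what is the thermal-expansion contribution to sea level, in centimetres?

Δh = 9.3 cm

Δh = αQ/(ρcₚ) = 2.1×10⁻⁴ × 1.8×10⁹ / (1024 × 3990) ≈ 0.092516 m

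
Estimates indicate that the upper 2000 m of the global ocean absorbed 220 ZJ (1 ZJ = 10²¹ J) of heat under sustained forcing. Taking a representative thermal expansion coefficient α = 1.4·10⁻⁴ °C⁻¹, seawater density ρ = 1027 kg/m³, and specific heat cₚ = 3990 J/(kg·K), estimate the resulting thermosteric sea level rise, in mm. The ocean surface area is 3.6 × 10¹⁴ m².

Δh ≈ 21 mm

Per unit area: Q = 220×10²¹ / (3.6×10¹⁴) ≈ 6.111×10⁸ J/m²
Δh = αQ/(ρcₚ) = 1.4×10⁻⁴ × 6.111×10⁸ / (1027 × 3990) ≈ 0.020878 m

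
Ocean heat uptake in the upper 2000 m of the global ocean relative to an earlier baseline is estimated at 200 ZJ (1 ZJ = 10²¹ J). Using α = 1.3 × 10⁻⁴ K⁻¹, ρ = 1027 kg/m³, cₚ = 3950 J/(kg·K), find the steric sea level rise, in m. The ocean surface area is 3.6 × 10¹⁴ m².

Per unit area: Q = 200×10²¹ / (3.6×10¹⁴) ≈ 5.556×10⁸ J/m²
Δh = αQ/(ρcₚ) = 1.3×10⁻⁴ × 5.556×10⁸ / (1027 × 3950) ≈ 0.017805 m

Δh ≈ 0.0178 m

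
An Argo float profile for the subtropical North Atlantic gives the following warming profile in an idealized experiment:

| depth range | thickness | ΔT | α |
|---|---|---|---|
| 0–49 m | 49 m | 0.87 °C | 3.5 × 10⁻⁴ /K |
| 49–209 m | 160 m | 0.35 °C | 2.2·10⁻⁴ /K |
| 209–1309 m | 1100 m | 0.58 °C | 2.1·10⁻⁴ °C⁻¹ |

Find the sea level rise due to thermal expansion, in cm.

0–49 m: 49 × 0.87 × 3.5×10⁻⁴ = 0.0149205 m
49–209 m: 0.35 × 160 × 2.2×10⁻⁴ = 0.01232 m
209–1309 m: 2.1×10⁻⁴ × 1100 × 0.58 = 0.13398 m
Δh = 0.0149205 + 0.01232 + 0.13398 = 0.1612205 m

16 cm of thermosteric rise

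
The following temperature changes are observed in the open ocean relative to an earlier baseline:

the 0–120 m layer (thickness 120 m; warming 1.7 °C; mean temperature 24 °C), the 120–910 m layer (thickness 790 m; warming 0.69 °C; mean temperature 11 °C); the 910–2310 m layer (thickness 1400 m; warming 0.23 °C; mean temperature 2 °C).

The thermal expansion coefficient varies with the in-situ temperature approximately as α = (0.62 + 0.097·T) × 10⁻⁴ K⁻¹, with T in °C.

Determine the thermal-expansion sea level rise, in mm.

Δh = 178 mm

Layer 1: α = (0.62 + 0.097×24)×10⁻⁴ = 2.948×10⁻⁴ K⁻¹
Layer 2: α = (0.62 + 0.097×11)×10⁻⁴ = 1.687×10⁻⁴ K⁻¹
Layer 3: α = (0.62 + 0.097×2)×10⁻⁴ = 0.814×10⁻⁴ K⁻¹
1.7 × 120 × 2.948×10⁻⁴ = 0.0601392 m
Layer 2: 0.69 × 1.687×10⁻⁴ × 790 = 0.09195837 m
Layer 3: 0.814×10⁻⁴ × 0.23 × 1400 = 0.0262108 m
Δh = 0.0601392 + 0.09195837 + 0.0262108 = 0.17830837 m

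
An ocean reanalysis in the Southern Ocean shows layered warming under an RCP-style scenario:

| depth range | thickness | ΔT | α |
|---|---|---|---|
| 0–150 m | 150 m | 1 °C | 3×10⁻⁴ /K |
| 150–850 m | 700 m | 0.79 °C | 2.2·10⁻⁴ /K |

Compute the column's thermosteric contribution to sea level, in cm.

16.7 cm

3×10⁻⁴ × 150 × 1 = 0.04500 m
Layer 2: 2.2×10⁻⁴ × 700 × 0.79 = 0.12166 m
Δh = 0.04500 + 0.12166 = 0.16666 m ≈ 16.7 cm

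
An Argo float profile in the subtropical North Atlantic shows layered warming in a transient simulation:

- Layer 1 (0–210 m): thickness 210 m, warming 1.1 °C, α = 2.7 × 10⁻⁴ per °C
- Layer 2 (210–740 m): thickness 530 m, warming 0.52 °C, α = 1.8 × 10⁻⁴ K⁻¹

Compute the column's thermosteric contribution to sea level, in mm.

Δh ≈ 112 mm

210 × 2.7×10⁻⁴ × 1.1 = 0.06237 m
0.52 × 530 × 1.8×10⁻⁴ = 0.049608 m
Δh = 0.06237 + 0.049608 = 0.111978 m ≈ 112 mm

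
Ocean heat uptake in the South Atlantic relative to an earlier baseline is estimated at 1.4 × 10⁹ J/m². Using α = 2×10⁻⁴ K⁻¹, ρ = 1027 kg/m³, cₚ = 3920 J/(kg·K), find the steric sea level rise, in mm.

Δh = αQ/(ρcₚ) = 2×10⁻⁴ × 1.4×10⁹ / (1027 × 3920) ≈ 0.069551 m

Δh ≈ 69.6 mm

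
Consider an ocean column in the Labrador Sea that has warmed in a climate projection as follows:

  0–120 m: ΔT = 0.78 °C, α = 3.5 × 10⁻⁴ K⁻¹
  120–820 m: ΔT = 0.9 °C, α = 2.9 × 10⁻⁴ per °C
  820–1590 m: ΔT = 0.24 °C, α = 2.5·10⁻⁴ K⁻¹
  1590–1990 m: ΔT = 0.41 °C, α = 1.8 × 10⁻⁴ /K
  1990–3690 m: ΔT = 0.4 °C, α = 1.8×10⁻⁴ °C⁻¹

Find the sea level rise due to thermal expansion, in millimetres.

414 mm of thermosteric rise

0–120 m: 0.78 × 3.5×10⁻⁴ × 120 = 0.03276 m
700 × 2.9×10⁻⁴ × 0.9 = 0.18270 m
2.5×10⁻⁴ × 0.24 × 770 = 0.04620 m
Layer 4: 0.41 × 1.8×10⁻⁴ × 400 = 0.02952 m
1990–3690 m: 0.4 × 1.8×10⁻⁴ × 1700 = 0.12240 m
Δh = 0.03276 + 0.18270 + 0.04620 + 0.02952 + 0.12240 = 0.41358 m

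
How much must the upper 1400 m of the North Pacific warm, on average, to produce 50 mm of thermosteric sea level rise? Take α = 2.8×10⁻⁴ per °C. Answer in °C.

ΔT = Δh/(αH) = 0.05 / (2.8×10⁻⁴ × 1400) ≈ 0.1276 °C

about 0.128 °C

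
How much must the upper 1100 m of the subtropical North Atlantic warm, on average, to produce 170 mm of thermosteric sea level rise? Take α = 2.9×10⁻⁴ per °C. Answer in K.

ΔT = Δh/(αH) = 0.17 / (2.9×10⁻⁴ × 1100) ≈ 0.5329 K

0.533 K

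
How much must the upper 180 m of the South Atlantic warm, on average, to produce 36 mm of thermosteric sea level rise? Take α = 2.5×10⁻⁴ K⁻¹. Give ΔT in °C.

about 0.800 °C

ΔT = Δh/(αH) = 0.036 / (2.5×10⁻⁴ × 180) = 0.8000 °C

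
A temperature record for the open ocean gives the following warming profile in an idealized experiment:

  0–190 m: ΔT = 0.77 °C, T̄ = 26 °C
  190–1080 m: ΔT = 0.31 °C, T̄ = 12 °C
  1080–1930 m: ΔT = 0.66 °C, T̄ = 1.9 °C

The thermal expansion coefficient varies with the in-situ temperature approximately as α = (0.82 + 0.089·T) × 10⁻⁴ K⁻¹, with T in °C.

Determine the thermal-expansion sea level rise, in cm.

Layer 1: α = (0.82 + 0.089×26)×10⁻⁴ = 3.134×10⁻⁴ K⁻¹
Layer 2: α = (0.82 + 0.089×12)×10⁻⁴ = 1.888×10⁻⁴ K⁻¹
Layer 3: α = (0.82 + 0.089×1.9)×10⁻⁴ = 0.9891×10⁻⁴ K⁻¹
Layer 1: 3.134×10⁻⁴ × 0.77 × 190 = 0.04585042 m
Layer 2: 1.888×10⁻⁴ × 890 × 0.31 = 0.05208992 m
1080–1930 m: 850 × 0.9891×10⁻⁴ × 0.66 = 0.05548851 m
Δh = 0.04585042 + 0.05208992 + 0.05548851 = 0.15342885 m

15 cm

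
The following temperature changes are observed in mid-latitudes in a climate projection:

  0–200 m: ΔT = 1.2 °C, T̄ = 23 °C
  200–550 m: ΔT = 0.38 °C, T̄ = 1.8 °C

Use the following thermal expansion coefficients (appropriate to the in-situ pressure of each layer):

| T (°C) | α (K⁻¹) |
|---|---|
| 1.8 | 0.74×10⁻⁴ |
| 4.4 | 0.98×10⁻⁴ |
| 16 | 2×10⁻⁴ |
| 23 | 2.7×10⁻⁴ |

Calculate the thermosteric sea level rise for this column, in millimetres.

Layer 1 at 23 °C → α = 2.7×10⁻⁴ K⁻¹
Layer 2 at 1.8 °C → α = 0.74×10⁻⁴ K⁻¹
Layer 1: 2.7×10⁻⁴ × 1.2 × 200 = 0.06480 m
0.38 × 350 × 0.74×10⁻⁴ = 0.009842 m
Δh = 0.06480 + 0.009842 = 0.074642 m ≈ 74.6 mm

about 74.6 mm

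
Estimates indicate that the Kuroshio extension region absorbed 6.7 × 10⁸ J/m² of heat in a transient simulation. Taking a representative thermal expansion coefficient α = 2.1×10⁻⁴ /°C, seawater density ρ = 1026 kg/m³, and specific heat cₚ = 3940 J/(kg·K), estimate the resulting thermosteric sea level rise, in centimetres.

Δh = 3.48 cm

Δh = αQ/(ρcₚ) = 2.1×10⁻⁴ × 6.7×10⁸ / (1026 × 3940) ≈ 0.034806 m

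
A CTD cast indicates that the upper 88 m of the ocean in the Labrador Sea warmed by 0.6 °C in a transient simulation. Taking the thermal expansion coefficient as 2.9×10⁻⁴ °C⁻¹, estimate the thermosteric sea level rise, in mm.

Δh = 15.3 mm

Δh = αΔT·H = 2.9×10⁻⁴ × 0.6 × 88 = 0.015312 m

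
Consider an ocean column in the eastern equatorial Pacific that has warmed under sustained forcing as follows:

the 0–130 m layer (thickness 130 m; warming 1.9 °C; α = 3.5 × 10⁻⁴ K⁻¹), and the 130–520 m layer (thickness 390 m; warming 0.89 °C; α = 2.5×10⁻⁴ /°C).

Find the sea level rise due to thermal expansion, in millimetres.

0–130 m: 1.9 × 3.5×10⁻⁴ × 130 = 0.08645 m
390 × 0.89 × 2.5×10⁻⁴ = 0.086775 m
Δh = 0.08645 + 0.086775 = 0.173225 m ≈ 170 mm

Δh = 170 mm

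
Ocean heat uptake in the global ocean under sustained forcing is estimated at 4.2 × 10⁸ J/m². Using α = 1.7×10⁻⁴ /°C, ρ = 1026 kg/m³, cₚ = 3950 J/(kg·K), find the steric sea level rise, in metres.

Δh = αQ/(ρcₚ) = 1.7×10⁻⁴ × 4.2×10⁸ / (1026 × 3950) ≈ 0.017618 m

Δh ≈ 0.0176 m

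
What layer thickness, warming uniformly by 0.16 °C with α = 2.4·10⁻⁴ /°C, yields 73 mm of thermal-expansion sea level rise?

1900 m

H = Δh/(αΔT) = 0.073 / (2.4×10⁻⁴ × 0.16) ≈ 1901 m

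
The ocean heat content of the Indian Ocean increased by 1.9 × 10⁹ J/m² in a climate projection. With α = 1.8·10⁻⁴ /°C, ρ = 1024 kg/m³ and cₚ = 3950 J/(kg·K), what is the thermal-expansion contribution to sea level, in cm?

8.46 cm of thermosteric rise

Δh = αQ/(ρcₚ) = 1.8×10⁻⁴ × 1.9×10⁹ / (1024 × 3950) ≈ 0.084553 m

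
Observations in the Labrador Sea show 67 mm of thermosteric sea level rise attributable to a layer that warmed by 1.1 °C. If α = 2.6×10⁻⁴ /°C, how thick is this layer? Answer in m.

H = Δh/(αΔT) = 0.067 / (2.6×10⁻⁴ × 1.1) ≈ 234.3 m

230 m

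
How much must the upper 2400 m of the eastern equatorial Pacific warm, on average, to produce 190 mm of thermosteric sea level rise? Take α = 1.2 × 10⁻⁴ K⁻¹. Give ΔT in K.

about 0.660 K

ΔT = Δh/(αH) = 0.19 / (1.2×10⁻⁴ × 2400) ≈ 0.6597 K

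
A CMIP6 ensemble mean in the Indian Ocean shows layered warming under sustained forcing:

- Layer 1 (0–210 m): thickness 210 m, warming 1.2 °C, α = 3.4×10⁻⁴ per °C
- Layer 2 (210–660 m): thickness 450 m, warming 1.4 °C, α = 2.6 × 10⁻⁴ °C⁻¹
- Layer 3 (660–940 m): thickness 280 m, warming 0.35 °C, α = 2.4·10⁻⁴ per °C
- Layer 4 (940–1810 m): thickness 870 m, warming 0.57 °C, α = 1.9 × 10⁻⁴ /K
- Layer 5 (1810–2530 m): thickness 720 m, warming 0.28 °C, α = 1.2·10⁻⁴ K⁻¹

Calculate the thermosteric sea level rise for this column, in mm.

Δh = 391 mm

Layer 1: 3.4×10⁻⁴ × 1.2 × 210 = 0.08568 m
450 × 1.4 × 2.6×10⁻⁴ = 0.16380 m
280 × 2.4×10⁻⁴ × 0.35 = 0.02352 m
940–1810 m: 870 × 1.9×10⁻⁴ × 0.57 = 0.094221 m
1.2×10⁻⁴ × 720 × 0.28 = 0.024192 m
Δh = 0.08568 + 0.16380 + 0.02352 + 0.094221 + 0.024192 = 0.391413 m ≈ 391 mm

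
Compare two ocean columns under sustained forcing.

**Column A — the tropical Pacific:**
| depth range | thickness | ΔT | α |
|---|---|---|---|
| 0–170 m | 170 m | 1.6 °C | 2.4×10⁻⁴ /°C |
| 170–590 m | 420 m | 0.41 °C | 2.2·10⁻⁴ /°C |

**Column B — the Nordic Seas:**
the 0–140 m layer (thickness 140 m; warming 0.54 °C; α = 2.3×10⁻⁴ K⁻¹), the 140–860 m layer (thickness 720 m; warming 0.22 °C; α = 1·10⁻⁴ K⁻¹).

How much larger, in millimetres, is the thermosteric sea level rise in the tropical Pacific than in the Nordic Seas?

A 170 × 1.6 × 2.4×10⁻⁴ = 0.06528 m
A 170–590 m: 0.41 × 2.2×10⁻⁴ × 420 = 0.037884 m
A total: 0.103164 m
B 0–140 m: 140 × 0.54 × 2.3×10⁻⁴ = 0.017388 m
B 720 × 1×10⁻⁴ × 0.22 = 0.01584 m
B total: 0.033228 m
Difference: 0.103164 − 0.033228 = 0.069936 m

70 mm larger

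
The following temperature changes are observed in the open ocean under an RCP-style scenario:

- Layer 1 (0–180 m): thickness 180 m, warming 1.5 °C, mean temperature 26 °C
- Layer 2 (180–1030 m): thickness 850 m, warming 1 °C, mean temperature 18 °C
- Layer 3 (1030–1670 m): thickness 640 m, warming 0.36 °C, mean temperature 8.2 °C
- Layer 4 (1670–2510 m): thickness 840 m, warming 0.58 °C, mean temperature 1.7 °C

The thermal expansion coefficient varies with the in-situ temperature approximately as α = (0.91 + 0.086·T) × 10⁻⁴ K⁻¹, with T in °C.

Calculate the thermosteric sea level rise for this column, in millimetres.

Layer 1: α = (0.91 + 0.086×26)×10⁻⁴ = 3.146×10⁻⁴ K⁻¹
Layer 2: α = (0.91 + 0.086×18)×10⁻⁴ = 2.458×10⁻⁴ K⁻¹
Layer 3: α = (0.91 + 0.086×8.2)×10⁻⁴ = 1.6152×10⁻⁴ K⁻¹
Layer 4: α = (0.91 + 0.086×1.7)×10⁻⁴ = 1.0562×10⁻⁴ K⁻¹
0–180 m: 180 × 3.146×10⁻⁴ × 1.5 = 0.084942 m
Layer 2: 1 × 2.458×10⁻⁴ × 850 = 0.20893 m
0.36 × 1.6152×10⁻⁴ × 640 = 0.037214208 m
840 × 1.0562×10⁻⁴ × 0.58 = 0.051458064 m
Δh = 0.084942 + 0.20893 + 0.037214208 + 0.051458064 = 0.382544272 m ≈ 383 mm

Δh ≈ 383 mm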